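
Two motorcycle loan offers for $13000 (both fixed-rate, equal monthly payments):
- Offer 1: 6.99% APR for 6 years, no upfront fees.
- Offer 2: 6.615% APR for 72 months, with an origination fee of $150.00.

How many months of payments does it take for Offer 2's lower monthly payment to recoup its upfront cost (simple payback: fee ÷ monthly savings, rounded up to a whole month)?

Offer 1: at 6.99% the monthly rate is 0.0058250, so the payment is 13,000 × 0.0058250 / (1 − 1.0058250^−72) = $221.57.
Offer 2: at 6.615% the monthly rate is 0.0055125, so the payment is 13,000 × 0.0055125 / (1 − 1.0055125^−72) = $219.24.
Monthly savings = $221.57 − $219.24 = $2.33.
Break-even = $150.00 / $2.33 = 64.38 → 65 months.

65 months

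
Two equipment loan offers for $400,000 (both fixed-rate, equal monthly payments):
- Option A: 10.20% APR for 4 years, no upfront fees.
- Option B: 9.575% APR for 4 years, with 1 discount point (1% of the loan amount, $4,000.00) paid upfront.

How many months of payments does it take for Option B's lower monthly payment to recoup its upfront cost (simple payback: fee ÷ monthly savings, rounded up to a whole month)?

Option A: at 10.20% the monthly rate is 0.0085000, so the payment is 400,000 × 0.0085000 / (1 − 1.0085000^−48) = $10,183.50.
Option B: monthly rate = 9.575%/12 = 0.0079792; payment = 400,000 × 0.0079792 / (1 − (1+0.0079792)^−48) = $10,063.59.
Monthly savings = $10,183.50 − $10,063.59 = $119.91.
Break-even = $4,000.00 / $119.91 = 33.36 → 34 months.

34 months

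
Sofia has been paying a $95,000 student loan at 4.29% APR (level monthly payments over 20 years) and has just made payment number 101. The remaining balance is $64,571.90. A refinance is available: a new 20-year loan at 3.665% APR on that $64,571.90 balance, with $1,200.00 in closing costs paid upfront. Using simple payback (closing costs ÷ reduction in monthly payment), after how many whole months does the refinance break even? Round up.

6 months

Current payment = 95,000 × 4.29%/12 / (1 − (1+0.0035750)^−240) = $590.30.
Refinanced payment = 64,571.90 × 0.0030542 / (1 − (1+0.0030542)^−240) = $379.99.
Monthly savings = $590.30 − $379.99 = $210.31.
Break-even = $1,200.00 / $210.31 = 5.71 → 6 months.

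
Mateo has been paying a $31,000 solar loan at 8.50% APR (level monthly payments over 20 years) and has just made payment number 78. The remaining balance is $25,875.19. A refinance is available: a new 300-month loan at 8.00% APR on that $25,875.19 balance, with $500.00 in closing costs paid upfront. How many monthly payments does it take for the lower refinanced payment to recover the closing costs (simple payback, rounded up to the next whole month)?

8 months

Current payment = 31,000 × 8.5%/12 / (1 − (1+0.0070833)^−240) = $269.03.
Refinanced payment = 25,875.19 × 0.0066667 / (1 − (1+0.0066667)^−300) = $199.71.
Monthly savings = $269.03 − $199.71 = $69.32.
Break-even = $500.00 / $69.32 = 7.21 → 8 months.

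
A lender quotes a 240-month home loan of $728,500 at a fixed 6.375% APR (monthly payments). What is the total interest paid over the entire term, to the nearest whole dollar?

Monthly rate = 6.375%/12 = 0.0053125; payment = 728,500 × 0.0053125 / (1 − (1+0.0053125)^−240) = $5,378.02.
Total paid = 240 × $5,378.02 = $1,290,724.80; interest = $1,290,724.80 − $728,500 = $562,224.80.

$562,225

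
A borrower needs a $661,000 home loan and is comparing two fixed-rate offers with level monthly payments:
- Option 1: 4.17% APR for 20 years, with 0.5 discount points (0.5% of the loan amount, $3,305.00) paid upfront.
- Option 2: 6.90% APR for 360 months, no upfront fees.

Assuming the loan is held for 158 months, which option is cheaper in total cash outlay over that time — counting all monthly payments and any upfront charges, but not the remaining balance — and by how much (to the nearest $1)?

Option 1: monthly rate = 4.17%/12 = 0.0034750; payment = 661,000 × 0.0034750 / (1 − (1+0.0034750)^−240) = $4,064.99.
Option 2: monthly rate = 6.9%/12 = 0.0057500; payment = 661,000 × 0.0057500 / (1 − (1+0.0057500)^−360) = $4,353.35.
Over 158 months: Option 1 costs 158 × $4,064.99 + $3,305.00 = $645,573.42; Option 2 costs 158 × $4,353.35 = $687,829.30.
Option 1 is cheaper by $687,829.30 − $645,573.42 = $42,255.88.

Option 1 by $42,256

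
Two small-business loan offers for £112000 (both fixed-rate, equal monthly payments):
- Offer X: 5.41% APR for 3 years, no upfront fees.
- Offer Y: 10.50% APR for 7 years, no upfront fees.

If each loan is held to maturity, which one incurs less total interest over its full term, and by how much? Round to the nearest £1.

Offer X by £37,039

Offer X: monthly rate = 5.41%/12 = 0.0045083; payment = 112,000 × 0.0045083 / (1 − (1+0.0045083)^−36) = £3,377.40.
Total interest on Offer X = 36 × £3,377.40 − £112,000 = £9,586.40.
Offer Y: monthly rate = 10.5%/12 = 0.0087500; payment = 112,000 × 0.0087500 / (1 − (1+0.0087500)^−84) = £1,888.40.
Total interest on Offer Y = 84 × £1,888.40 − £112,000 = £46,625.60.
Offer X is lower by £37,039.20.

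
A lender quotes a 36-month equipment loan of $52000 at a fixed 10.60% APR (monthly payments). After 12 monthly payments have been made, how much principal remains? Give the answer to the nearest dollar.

$36,460

With monthly rate i = 10.6%/12 = 0.0088333, the balance after k of n payments is P · [(1+i)^n − (1+i)^k] / [(1+i)^n − 1].
(1+0.0088333)^36 = 1.37245858 and (1+0.0088333)^12 = 1.11130452, so the balance is 52,000 × (1.37245858 − 1.11130452) / (1.37245858 − 1) = $36,460.46.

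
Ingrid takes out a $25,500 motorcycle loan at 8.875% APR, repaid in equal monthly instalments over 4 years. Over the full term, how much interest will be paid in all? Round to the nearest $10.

$4,890

At 8.875% the monthly rate is 0.0073958, so the payment is 25,500 × 0.0073958 / (1 − 1.0073958^−48) = $633.06.
Total paid = 48 × $633.06 = $30,386.88; interest = $30,386.88 − $25,500 = $4,886.88.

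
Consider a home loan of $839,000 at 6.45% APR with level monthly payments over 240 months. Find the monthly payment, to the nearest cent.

$6,230.69

At 6.45% the monthly rate is 0.0053750, so the payment is 839,000 × 0.0053750 / (1 − 1.0053750^−240) = $6,230.69.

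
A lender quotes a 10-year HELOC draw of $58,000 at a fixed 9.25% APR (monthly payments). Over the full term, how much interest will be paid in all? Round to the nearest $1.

$31,111

Monthly rate = 9.25%/12 = 0.0077083; payment = 58,000 × 0.0077083 / (1 − (1+0.0077083)^−120) = $742.59.
Total paid = 120 × $742.59 = $89,110.80; interest = $89,110.80 − $58,000 = $31,110.80.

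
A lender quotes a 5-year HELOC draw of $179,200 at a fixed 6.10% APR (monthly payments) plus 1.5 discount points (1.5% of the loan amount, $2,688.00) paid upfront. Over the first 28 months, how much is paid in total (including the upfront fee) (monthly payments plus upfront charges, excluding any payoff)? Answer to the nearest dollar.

Monthly rate = 6.1%/12 = 0.0050833; payment = 179,200 × 0.0050833 / (1 − (1+0.0050833)^−60) = $3,472.78.
Total outlay = 28 × $3,472.78 + $2,688.00 = $99,925.84.

$99,926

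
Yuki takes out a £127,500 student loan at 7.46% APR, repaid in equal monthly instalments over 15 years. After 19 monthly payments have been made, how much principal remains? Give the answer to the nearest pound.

£119,732

With monthly rate i = 7.46%/12 = 0.0062167, the balance after k of n payments is P · [(1+i)^n − (1+i)^k] / [(1+i)^n − 1].
(1+0.0062167)^180 = 3.05120356 and (1+0.0062167)^19 = 1.12496400, so the balance is 127,500 × (3.05120356 − 1.12496400) / (3.05120356 − 1) = £119,732.41.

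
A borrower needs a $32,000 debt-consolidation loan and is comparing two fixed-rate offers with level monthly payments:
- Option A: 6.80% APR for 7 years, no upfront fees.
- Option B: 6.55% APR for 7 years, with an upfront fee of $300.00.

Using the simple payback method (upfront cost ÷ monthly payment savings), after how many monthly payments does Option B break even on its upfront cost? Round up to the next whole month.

Option A: monthly rate = 6.8%/12 = 0.0056667; payment = 32,000 × 0.0056667 / (1 − (1+0.0056667)^−84) = $479.84.
Option B: monthly rate = 6.55%/12 = 0.0054583; payment = 32,000 × 0.0054583 / (1 − (1+0.0054583)^−84) = $475.96.
Monthly savings = $479.84 − $475.96 = $3.88.
Break-even = $300.00 / $3.88 = 77.32 → 78 months.

78 months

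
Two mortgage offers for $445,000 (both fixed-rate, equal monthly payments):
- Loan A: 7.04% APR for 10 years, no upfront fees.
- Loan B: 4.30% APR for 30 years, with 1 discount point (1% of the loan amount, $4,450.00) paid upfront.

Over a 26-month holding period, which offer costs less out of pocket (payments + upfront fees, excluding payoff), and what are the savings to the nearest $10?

Loan B by $72,870

Loan A: monthly rate = 7.04%/12 = 0.0058667; payment = 445,000 × 0.0058667 / (1 − (1+0.0058667)^−120) = $5,176.01.
Loan B: at 4.30% the monthly rate is 0.0035833, so the payment is 445,000 × 0.0035833 / (1 − 1.0035833^−360) = $2,202.18.
Over 26 months: Loan A costs 26 × $5,176.01 = $134,576.26; Loan B costs 26 × $2,202.18 + $4,450.00 = $61,706.68.
Loan B is cheaper by $134,576.26 − $61,706.68 = $72,869.58.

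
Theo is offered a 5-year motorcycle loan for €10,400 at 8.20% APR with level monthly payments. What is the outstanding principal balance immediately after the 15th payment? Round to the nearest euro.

€8,184

With monthly rate i = 8.2%/12 = 0.0068333, the balance after k of n payments is P · [(1+i)^n − (1+i)^k] / [(1+i)^n − 1].
(1+0.0068333)^60 = 1.50471802 and (1+0.0068333)^15 = 1.10755112, so the balance is 10,400 × (1.50471802 − 1.10755112) / (1.50471802 − 1) = €8,183.85.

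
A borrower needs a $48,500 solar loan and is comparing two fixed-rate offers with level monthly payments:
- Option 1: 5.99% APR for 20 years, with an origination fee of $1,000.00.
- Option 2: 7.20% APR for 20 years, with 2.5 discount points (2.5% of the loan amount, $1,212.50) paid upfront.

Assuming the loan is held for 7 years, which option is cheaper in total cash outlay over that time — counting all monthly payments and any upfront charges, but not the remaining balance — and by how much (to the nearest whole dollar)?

Option 1 by $3,125

Option 1: at 5.99% the monthly rate is 0.0049917, so the payment is 48,500 × 0.0049917 / (1 − 1.0049917^−240) = $347.19.
Option 2: at 7.20% the monthly rate is 0.0060000, so the payment is 48,500 × 0.0060000 / (1 − 1.0060000^−240) = $381.86.
Over 84 months: Option 1 costs 84 × $347.19 + $1,000.00 = $30,163.96; Option 2 costs 84 × $381.86 + $1,212.50 = $33,288.74.
Option 1 is cheaper by $33,288.74 − $30,163.96 = $3,124.78.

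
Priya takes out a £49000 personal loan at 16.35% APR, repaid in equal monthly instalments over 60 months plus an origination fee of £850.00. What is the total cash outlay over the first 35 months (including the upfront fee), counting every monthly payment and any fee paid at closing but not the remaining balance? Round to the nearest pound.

Monthly rate = 16.35%/12 = 0.0136250; payment = 49,000 × 0.0136250 / (1 − (1+0.0136250)^−60) = £1,200.72.
Total outlay = 35 × £1,200.72 + £850.00 = £42,875.20.

£42,875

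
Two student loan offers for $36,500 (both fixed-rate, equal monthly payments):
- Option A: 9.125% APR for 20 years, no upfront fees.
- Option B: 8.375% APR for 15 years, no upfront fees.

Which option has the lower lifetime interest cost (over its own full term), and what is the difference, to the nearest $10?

Option A: monthly rate = 9.125%/12 = 0.0076042; payment = 36,500 × 0.0076042 / (1 − (1+0.0076042)^−240) = $331.34.
Total interest on Option A = 240 × $331.34 − $36,500 = $43,021.60.
Option B: monthly rate = 8.375%/12 = 0.0069792; payment = 36,500 × 0.0069792 / (1 − (1+0.0069792)^−180) = $356.76.
Total interest on Option B = 180 × $356.76 − $36,500 = $27,716.80.
Option B is lower by $15,304.80.

Option B by $15,300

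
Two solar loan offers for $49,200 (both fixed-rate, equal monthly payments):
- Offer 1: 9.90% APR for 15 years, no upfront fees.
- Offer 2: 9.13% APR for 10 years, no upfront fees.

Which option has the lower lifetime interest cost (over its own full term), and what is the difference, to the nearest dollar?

Offer 1: at 9.90% the monthly rate is 0.0082500, so the payment is 49,200 × 0.0082500 / (1 − 1.0082500^−180) = $525.70.
Total interest on Offer 1 = 180 × $525.70 − $49,200 = $45,426.00.
Offer 2: at 9.13% the monthly rate is 0.0076083, so the payment is 49,200 × 0.0076083 / (1 − 1.0076083^−120) = $626.71.
Total interest on Offer 2 = 120 × $626.71 − $49,200 = $26,005.20.
Offer 2 is lower by $19,420.80.

Offer 2 by $19,421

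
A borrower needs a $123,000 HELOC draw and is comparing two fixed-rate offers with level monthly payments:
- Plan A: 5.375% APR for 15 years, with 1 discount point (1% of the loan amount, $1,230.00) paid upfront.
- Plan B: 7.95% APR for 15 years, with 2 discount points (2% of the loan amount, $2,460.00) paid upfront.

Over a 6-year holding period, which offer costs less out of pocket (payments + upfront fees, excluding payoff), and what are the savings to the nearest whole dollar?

Plan A: at 5.375% the monthly rate is 0.0044792, so the payment is 123,000 × 0.0044792 / (1 − 1.0044792^−180) = $996.87.
Plan B: monthly rate = 7.95%/12 = 0.0066250; payment = 123,000 × 0.0066250 / (1 − (1+0.0066250)^−180) = $1,171.90.
Over 72 months: Plan A costs 72 × $996.87 + $1,230.00 = $73,004.64; Plan B costs 72 × $1,171.90 + $2,460.00 = $86,836.80.
Plan A is cheaper by $86,836.80 − $73,004.64 = $13,832.16.

Plan A by $13,832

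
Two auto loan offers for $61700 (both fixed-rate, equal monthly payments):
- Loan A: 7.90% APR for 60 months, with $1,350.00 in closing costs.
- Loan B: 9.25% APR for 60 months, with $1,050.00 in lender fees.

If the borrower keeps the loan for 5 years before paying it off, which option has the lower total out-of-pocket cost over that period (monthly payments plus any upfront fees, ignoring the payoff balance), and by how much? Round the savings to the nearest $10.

Loan A by $2,110

Loan A: monthly rate = 7.9%/12 = 0.0065833; payment = 61,700 × 0.0065833 / (1 − (1+0.0065833)^−60) = $1,248.10.
Loan B: monthly rate = 9.25%/12 = 0.0077083; payment = 61,700 × 0.0077083 / (1 − (1+0.0077083)^−60) = $1,288.29.
Over 60 months: Loan A costs 60 × $1,248.10 + $1,350.00 = $76,236.00; Loan B costs 60 × $1,288.29 + $1,050.00 = $78,347.40.
Loan A is cheaper by $78,347.40 − $76,236.00 = $2,111.40.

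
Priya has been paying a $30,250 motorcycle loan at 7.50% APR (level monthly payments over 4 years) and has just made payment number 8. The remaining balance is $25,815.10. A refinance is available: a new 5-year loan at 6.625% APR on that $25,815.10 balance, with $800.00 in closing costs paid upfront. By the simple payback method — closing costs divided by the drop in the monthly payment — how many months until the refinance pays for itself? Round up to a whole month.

4 months

Current payment = 30,250 × 7.5%/12 / (1 − (1+0.0062500)^−48) = $731.41.
Refinanced payment = 25,815.10 × 0.0055208 / (1 − (1+0.0055208)^−60) = $506.61.
Monthly savings = $731.41 − $506.61 = $224.80.
Break-even = $800.00 / $224.80 = 3.56 → 4 months.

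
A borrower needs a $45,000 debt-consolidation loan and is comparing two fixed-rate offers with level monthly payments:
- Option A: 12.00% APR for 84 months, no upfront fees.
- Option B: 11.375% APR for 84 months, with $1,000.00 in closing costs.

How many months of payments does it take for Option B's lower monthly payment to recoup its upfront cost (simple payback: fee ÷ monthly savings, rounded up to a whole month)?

Option A: monthly rate = 12%/12 = 0.0100000; payment = 45,000 × 0.0100000 / (1 − (1+0.0100000)^−84) = $794.37.
Option B: at 11.375% the monthly rate is 0.0094792, so the payment is 45,000 × 0.0094792 / (1 − 1.0094792^−84) = $779.41.
Monthly savings = $794.37 − $779.41 = $14.96.
Break-even = $1,000.00 / $14.96 = 66.84 → 67 months.

67 months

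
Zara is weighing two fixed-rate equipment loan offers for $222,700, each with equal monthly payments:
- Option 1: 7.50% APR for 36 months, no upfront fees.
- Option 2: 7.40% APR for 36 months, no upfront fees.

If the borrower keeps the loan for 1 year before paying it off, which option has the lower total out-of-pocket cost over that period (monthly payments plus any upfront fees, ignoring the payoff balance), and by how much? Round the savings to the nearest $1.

Option 1: at 7.50% the monthly rate is 0.0062500, so the payment is 222,700 × 0.0062500 / (1 − 1.0062500^−36) = $6,927.35.
Option 2: at 7.40% the monthly rate is 0.0061667, so the payment is 222,700 × 0.0061667 / (1 − 1.0061667^−36) = $6,917.13.
Over 12 months: Option 1 costs 12 × $6,927.35 = $83,128.20; Option 2 costs 12 × $6,917.13 = $83,005.56.
Option 2 is cheaper by $83,128.20 − $83,005.56 = $122.64.

Option 2 by $123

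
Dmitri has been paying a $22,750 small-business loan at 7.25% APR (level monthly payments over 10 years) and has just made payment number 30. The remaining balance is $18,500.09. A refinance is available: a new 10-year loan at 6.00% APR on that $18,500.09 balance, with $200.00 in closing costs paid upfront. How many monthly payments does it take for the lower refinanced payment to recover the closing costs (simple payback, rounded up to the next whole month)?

Current payment = 22,750 × 7.25%/12 / (1 − (1+0.0060417)^−120) = $267.09.
Refinanced payment = 18,500.09 × 0.0050000 / (1 − (1+0.0050000)^−120) = $205.39.
Monthly savings = $267.09 − $205.39 = $61.70.
Break-even = $200.00 / $61.70 = 3.24 → 4 months.

4 months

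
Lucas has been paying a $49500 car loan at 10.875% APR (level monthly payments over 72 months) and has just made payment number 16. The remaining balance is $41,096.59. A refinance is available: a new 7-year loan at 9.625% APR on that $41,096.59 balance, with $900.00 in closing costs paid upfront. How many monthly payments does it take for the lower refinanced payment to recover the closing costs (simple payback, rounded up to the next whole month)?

4 months

Current payment = 49,500 × 10.875%/12 / (1 − (1+0.0090625)^−72) = $939.02.
Refinanced payment = 41,096.59 × 0.0080208 / (1 − (1+0.0080208)^−84) = $674.32.
Monthly savings = $939.02 − $674.32 = $264.70.
Break-even = $900.00 / $264.70 = 3.40 → 4 months.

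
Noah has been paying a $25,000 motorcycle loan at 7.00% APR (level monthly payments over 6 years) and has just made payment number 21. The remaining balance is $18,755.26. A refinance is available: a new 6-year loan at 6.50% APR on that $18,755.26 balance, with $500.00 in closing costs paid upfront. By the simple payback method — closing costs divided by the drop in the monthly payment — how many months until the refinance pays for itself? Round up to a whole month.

5 months

Current payment = 25,000 × 7%/12 / (1 − (1+0.0058333)^−72) = $426.23.
Refinanced payment = 18,755.26 × 0.0054167 / (1 − (1+0.0054167)^−72) = $315.27.
Monthly savings = $426.23 − $315.27 = $110.96.
Break-even = $500.00 / $110.96 = 4.51 → 5 months.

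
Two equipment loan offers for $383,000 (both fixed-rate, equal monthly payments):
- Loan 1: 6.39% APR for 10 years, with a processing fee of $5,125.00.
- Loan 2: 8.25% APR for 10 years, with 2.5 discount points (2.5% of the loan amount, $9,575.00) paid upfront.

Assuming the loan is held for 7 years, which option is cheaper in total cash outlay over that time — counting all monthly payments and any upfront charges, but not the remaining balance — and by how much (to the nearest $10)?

Loan 1 by $35,540

Loan 1: at 6.39% the monthly rate is 0.0053250, so the payment is 383,000 × 0.0053250 / (1 − 1.0053250^−120) = $4,327.48.
Loan 2: monthly rate = 8.25%/12 = 0.0068750; payment = 383,000 × 0.0068750 / (1 − (1+0.0068750)^−120) = $4,697.60.
Over 84 months: Loan 1 costs 84 × $4,327.48 + $5,125.00 = $368,633.32; Loan 2 costs 84 × $4,697.60 + $9,575.00 = $404,173.40.
Loan 1 is cheaper by $404,173.40 − $368,633.32 = $35,540.08.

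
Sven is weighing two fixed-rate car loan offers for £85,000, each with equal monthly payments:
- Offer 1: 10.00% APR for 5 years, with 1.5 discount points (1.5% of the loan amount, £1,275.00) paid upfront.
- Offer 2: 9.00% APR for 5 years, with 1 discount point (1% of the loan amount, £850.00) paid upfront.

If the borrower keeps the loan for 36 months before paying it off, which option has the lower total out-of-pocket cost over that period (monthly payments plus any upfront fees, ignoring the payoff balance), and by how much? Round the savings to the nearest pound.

Offer 2 by £1,920

Offer 1: monthly rate = 10%/12 = 0.0083333; payment = 85,000 × 0.0083333 / (1 − (1+0.0083333)^−60) = £1,806.00.
Offer 2: at 9.00% the monthly rate is 0.0075000, so the payment is 85,000 × 0.0075000 / (1 − 1.0075000^−60) = £1,764.46.
Over 36 months: Offer 1 costs 36 × £1,806.00 + £1,275.00 = £66,291.00; Offer 2 costs 36 × £1,764.46 + £850.00 = £64,370.56.
Offer 2 is cheaper by £66,291.00 − £64,370.56 = £1,920.44.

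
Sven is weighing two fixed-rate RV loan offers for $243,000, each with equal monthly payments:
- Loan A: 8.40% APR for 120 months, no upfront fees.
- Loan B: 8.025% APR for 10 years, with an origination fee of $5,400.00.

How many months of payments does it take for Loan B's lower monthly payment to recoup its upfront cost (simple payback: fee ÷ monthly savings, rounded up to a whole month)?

Loan A: at 8.40% the monthly rate is 0.0070000, so the payment is 243,000 × 0.0070000 / (1 − 1.0070000^−120) = $2,999.87.
Loan B: monthly rate = 8.025%/12 = 0.0066875; payment = 243,000 × 0.0066875 / (1 − (1+0.0066875)^−120) = $2,951.47.
Monthly savings = $2,999.87 − $2,951.47 = $48.40.
Break-even = $5,400.00 / $48.40 = 111.57 → 112 months.

112 months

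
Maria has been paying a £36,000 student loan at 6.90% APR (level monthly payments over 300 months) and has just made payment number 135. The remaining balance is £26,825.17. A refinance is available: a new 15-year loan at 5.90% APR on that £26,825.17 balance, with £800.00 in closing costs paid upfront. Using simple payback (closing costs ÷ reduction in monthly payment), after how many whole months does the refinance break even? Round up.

30 months

Current payment = 36,000 × 6.9%/12 / (1 − (1+0.0057500)^−300) = £252.15.
Refinanced payment = 26,825.17 × 0.0049167 / (1 − (1+0.0049167)^−180) = £224.92.
Monthly savings = £252.15 − £224.92 = £27.23.
Break-even = £800.00 / £27.23 = 29.38 → 30 months.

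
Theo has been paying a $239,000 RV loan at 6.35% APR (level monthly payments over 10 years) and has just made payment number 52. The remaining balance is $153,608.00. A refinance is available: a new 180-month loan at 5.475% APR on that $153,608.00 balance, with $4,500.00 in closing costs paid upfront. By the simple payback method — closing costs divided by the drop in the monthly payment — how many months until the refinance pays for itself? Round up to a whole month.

Current payment = 239,000 × 6.35%/12 / (1 − (1+0.0052917)^−120) = $2,695.59.
Refinanced payment = 153,608.00 × 0.0045625 / (1 − (1+0.0045625)^−180) = $1,253.07.
Monthly savings = $2,695.59 − $1,253.07 = $1,442.52.
Break-even = $4,500.00 / $1,442.52 = 3.12 → 4 months.

4 months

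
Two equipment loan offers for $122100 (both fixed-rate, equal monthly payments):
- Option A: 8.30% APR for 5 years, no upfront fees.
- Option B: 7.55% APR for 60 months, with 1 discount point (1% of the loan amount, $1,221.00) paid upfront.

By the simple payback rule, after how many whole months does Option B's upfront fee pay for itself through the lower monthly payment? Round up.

Option A: at 8.30% the monthly rate is 0.0069167, so the payment is 122,100 × 0.0069167 / (1 − 1.0069167^−60) = $2,493.32.
Option B: at 7.55% the monthly rate is 0.0062917, so the payment is 122,100 × 0.0062917 / (1 − 1.0062917^−60) = $2,449.54.
Monthly savings = $2,493.32 − $2,449.54 = $43.78.
Break-even = $1,221.00 / $43.78 = 27.89 → 28 months.

28 months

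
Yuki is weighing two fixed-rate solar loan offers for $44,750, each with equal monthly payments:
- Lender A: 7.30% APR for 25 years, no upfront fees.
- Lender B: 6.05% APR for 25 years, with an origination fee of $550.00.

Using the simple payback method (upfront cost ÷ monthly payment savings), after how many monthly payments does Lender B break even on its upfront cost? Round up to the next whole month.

Lender A: at 7.30% the monthly rate is 0.0060833, so the payment is 44,750 × 0.0060833 / (1 − 1.0060833^−300) = $324.90.
Lender B: at 6.05% the monthly rate is 0.0050417, so the payment is 44,750 × 0.0050417 / (1 − 1.0050417^−300) = $289.69.
Monthly savings = $324.90 − $289.69 = $35.21.
Break-even = $550.00 / $35.21 = 15.62 → 16 months.

16 months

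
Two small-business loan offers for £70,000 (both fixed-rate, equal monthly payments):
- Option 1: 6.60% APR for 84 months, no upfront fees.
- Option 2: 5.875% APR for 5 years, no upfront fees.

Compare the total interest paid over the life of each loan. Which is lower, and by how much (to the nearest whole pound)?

Option 1: monthly rate = 6.6%/12 = 0.0055000; payment = 70,000 × 0.0055000 / (1 − (1+0.0055000)^−84) = £1,042.85.
Total interest on Option 1 = 84 × £1,042.85 − £70,000 = £17,599.40.
Option 2: monthly rate = 5.875%/12 = 0.0048958; payment = 70,000 × 0.0048958 / (1 − (1+0.0048958)^−60) = £1,349.23.
Total interest on Option 2 = 60 × £1,349.23 − £70,000 = £10,953.80.
Option 2 is lower by £6,645.60.

Option 2 by £6,646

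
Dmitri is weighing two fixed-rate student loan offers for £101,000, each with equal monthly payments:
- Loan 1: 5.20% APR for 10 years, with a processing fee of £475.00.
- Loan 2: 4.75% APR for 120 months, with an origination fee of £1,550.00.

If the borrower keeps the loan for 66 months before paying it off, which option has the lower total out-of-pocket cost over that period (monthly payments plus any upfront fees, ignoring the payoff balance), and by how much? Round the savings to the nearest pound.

Loan 1: monthly rate = 5.2%/12 = 0.0043333; payment = 101,000 × 0.0043333 / (1 − (1+0.0043333)^−120) = £1,081.16.
Loan 2: monthly rate = 4.75%/12 = 0.0039583; payment = 101,000 × 0.0039583 / (1 − (1+0.0039583)^−120) = £1,058.96.
Over 66 months: Loan 1 costs 66 × £1,081.16 + £475.00 = £71,831.56; Loan 2 costs 66 × £1,058.96 + £1,550.00 = £71,441.36.
Loan 2 is cheaper by £71,831.56 − £71,441.36 = £390.20.

Loan 2 by £390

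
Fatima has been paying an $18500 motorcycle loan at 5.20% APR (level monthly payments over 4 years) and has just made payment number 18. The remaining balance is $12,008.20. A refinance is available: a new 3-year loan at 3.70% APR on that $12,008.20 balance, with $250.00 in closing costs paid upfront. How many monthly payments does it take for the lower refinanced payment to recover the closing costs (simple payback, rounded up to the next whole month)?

Current payment = 18,500 × 5.2%/12 / (1 − (1+0.0043333)^−48) = $427.72.
Refinanced payment = 12,008.20 × 0.0030833 / (1 − (1+0.0030833)^−36) = $352.93.
Monthly savings = $427.72 − $352.93 = $74.79.
Break-even = $250.00 / $74.79 = 3.34 → 4 months.

4 months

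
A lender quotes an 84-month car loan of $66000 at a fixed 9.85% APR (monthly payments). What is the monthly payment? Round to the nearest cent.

$1,090.57

At 9.85% the monthly rate is 0.0082083, so the payment is 66,000 × 0.0082083 / (1 − 1.0082083^−84) = $1,090.57.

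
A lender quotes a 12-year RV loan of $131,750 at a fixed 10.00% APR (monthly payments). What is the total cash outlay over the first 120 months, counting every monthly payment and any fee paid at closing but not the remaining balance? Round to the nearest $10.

Monthly rate = 10%/12 = 0.0083333; payment = 131,750 × 0.0083333 / (1 − (1+0.0083333)^−144) = $1,574.52.
Total outlay = 120 × $1,574.52 = $188,942.40.

$188,940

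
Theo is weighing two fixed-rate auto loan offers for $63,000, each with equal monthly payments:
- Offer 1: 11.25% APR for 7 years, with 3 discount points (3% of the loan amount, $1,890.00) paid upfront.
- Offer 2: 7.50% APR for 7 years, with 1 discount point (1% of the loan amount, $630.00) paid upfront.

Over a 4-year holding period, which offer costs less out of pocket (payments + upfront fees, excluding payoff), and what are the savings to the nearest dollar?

Offer 1: at 11.25% the monthly rate is 0.0093750, so the payment is 63,000 × 0.0093750 / (1 − 1.0093750^−84) = $1,087.01.
Offer 2: monthly rate = 7.5%/12 = 0.0062500; payment = 63,000 × 0.0062500 / (1 − (1+0.0062500)^−84) = $966.31.
Over 48 months: Offer 1 costs 48 × $1,087.01 + $1,890.00 = $54,066.48; Offer 2 costs 48 × $966.31 + $630.00 = $47,012.88.
Offer 2 is cheaper by $54,066.48 − $47,012.88 = $7,053.60.

Offer 2 by $7,054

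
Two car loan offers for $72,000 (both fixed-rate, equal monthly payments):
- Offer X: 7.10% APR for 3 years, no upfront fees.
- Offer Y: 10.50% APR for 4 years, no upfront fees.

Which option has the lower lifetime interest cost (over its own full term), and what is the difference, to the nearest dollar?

Offer X by $8,333

Offer X: at 7.10% the monthly rate is 0.0059167, so the payment is 72,000 × 0.0059167 / (1 − 1.0059167^−36) = $2,226.44.
Total interest on Offer X = 36 × $2,226.44 − $72,000 = $8,151.84.
Offer Y: at 10.50% the monthly rate is 0.0087500, so the payment is 72,000 × 0.0087500 / (1 − 1.0087500^−48) = $1,843.44.
Total interest on Offer Y = 48 × $1,843.44 − $72,000 = $16,485.12.
Offer X is lower by $8,333.28.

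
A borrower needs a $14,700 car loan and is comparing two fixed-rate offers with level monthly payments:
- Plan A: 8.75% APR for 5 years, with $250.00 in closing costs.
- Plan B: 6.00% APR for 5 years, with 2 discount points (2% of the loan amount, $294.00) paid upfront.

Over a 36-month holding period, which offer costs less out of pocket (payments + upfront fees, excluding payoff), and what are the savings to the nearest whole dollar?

Plan B by $646

Plan A: monthly rate = 8.75%/12 = 0.0072917; payment = 14,700 × 0.0072917 / (1 − (1+0.0072917)^−60) = $303.37.
Plan B: monthly rate = 6%/12 = 0.0050000; payment = 14,700 × 0.0050000 / (1 − (1+0.0050000)^−60) = $284.19.
Over 36 months: Plan A costs 36 × $303.37 + $250.00 = $11,171.32; Plan B costs 36 × $284.19 + $294.00 = $10,524.84.
Plan B is cheaper by $11,171.32 − $10,524.84 = $646.48.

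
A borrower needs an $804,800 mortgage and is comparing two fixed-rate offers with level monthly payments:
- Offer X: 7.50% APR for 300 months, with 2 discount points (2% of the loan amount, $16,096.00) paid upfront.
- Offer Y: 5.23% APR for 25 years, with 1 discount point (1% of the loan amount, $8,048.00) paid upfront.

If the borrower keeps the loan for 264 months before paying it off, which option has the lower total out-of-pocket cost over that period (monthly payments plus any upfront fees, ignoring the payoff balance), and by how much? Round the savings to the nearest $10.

Offer X: at 7.50% the monthly rate is 0.0062500, so the payment is 804,800 × 0.0062500 / (1 − 1.0062500^−300) = $5,947.40.
Offer Y: at 5.23% the monthly rate is 0.0043583, so the payment is 804,800 × 0.0043583 / (1 − 1.0043583^−300) = $4,813.25.
Over 264 months: Offer X costs 264 × $5,947.40 + $16,096.00 = $1,586,209.60; Offer Y costs 264 × $4,813.25 + $8,048.00 = $1,278,746.00.
Offer Y is cheaper by $1,586,209.60 − $1,278,746.00 = $307,463.60.

Offer Y by $307,460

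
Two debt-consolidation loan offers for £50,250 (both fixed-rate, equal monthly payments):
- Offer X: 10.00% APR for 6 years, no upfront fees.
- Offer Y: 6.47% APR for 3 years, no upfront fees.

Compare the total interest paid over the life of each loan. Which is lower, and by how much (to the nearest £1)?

Offer Y by £11,607

Offer X: at 10.00% the monthly rate is 0.0083333, so the payment is 50,250 × 0.0083333 / (1 − 1.0083333^−72) = £930.92.
Total interest on Offer X = 72 × £930.92 − £50,250 = £16,776.24.
Offer Y: monthly rate = 6.47%/12 = 0.0053917; payment = 50,250 × 0.0053917 / (1 − (1+0.0053917)^−36) = £1,539.43.
Total interest on Offer Y = 36 × £1,539.43 − £50,250 = £5,169.48.
Offer Y is lower by £11,606.76.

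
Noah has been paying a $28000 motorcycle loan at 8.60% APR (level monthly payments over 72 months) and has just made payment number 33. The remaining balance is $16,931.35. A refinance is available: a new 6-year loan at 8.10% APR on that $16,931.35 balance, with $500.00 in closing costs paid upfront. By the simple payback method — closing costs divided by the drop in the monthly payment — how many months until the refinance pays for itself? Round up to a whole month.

Current payment = 28,000 × 8.6%/12 / (1 − (1+0.0071667)^−72) = $499.17.
Refinanced payment = 16,931.35 × 0.0067500 / (1 − (1+0.0067500)^−72) = $297.69.
Monthly savings = $499.17 − $297.69 = $201.48.
Break-even = $500.00 / $201.48 = 2.48 → 3 months.

3 months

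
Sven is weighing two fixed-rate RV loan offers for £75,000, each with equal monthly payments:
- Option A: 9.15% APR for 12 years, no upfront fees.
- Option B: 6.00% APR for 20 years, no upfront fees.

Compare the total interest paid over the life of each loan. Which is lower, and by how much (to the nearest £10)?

Option A: monthly rate = 9.15%/12 = 0.0076250; payment = 75,000 × 0.0076250 / (1 − (1+0.0076250)^−144) = £859.87.
Total interest on Option A = 144 × £859.87 − £75,000 = £48,821.28.
Option B: monthly rate = 6%/12 = 0.0050000; payment = 75,000 × 0.0050000 / (1 − (1+0.0050000)^−240) = £537.32.
Total interest on Option B = 240 × £537.32 − £75,000 = £53,956.80.
Option A is lower by £5,135.52.

Option A by £5,140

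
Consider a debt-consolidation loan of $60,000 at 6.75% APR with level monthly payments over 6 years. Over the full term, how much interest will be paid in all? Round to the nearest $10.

$13,130

At 6.75% the monthly rate is 0.0056250, so the payment is 60,000 × 0.0056250 / (1 − 1.0056250^−72) = $1,015.75.
Total paid = 72 × $1,015.75 = $73,134.00; interest = $73,134.00 − $60,000 = $13,134.00.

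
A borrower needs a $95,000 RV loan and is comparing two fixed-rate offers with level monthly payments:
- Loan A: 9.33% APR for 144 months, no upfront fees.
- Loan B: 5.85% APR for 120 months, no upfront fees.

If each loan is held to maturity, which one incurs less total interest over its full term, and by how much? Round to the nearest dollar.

Loan A: at 9.33% the monthly rate is 0.0077750, so the payment is 95,000 × 0.0077750 / (1 − 1.0077750^−144) = $1,098.86.
Total interest on Loan A = 144 × $1,098.86 − $95,000 = $63,235.84.
Loan B: at 5.85% the monthly rate is 0.0048750, so the payment is 95,000 × 0.0048750 / (1 − 1.0048750^−120) = $1,047.55.
Total interest on Loan B = 120 × $1,047.55 − $95,000 = $30,706.00.
Loan B is lower by $32,529.84.

Loan B by $32,530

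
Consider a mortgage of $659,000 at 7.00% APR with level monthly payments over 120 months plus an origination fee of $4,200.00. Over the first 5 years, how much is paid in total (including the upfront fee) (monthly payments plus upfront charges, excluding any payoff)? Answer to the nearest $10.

$463,290

At 7.00% the monthly rate is 0.0058333, so the payment is 659,000 × 0.0058333 / (1 − 1.0058333^−120) = $7,651.55.
Total outlay = 60 × $7,651.55 + $4,200.00 = $463,293.00.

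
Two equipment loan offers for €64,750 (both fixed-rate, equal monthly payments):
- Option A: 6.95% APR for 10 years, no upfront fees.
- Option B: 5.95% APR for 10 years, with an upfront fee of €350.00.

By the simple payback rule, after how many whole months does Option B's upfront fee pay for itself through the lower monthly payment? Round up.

11 months

Option A: monthly rate = 6.95%/12 = 0.0057917; payment = 64,750 × 0.0057917 / (1 − (1+0.0057917)^−120) = €750.13.
Option B: at 5.95% the monthly rate is 0.0049583, so the payment is 64,750 × 0.0049583 / (1 − 1.0049583^−120) = €717.23.
Monthly savings = €750.13 − €717.23 = €32.90.
Break-even = €350.00 / €32.90 = 10.64 → 11 months.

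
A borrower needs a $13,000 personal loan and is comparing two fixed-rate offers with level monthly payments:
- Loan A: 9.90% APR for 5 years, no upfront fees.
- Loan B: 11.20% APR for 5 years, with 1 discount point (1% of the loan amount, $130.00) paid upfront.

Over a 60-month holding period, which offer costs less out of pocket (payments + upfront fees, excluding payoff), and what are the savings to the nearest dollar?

Loan A by $633

Loan A: at 9.90% the monthly rate is 0.0082500, so the payment is 13,000 × 0.0082500 / (1 − 1.0082500^−60) = $275.57.
Loan B: at 11.20% the monthly rate is 0.0093333, so the payment is 13,000 × 0.0093333 / (1 − 1.0093333^−60) = $283.95.
Over 60 months: Loan A costs 60 × $275.57 = $16,534.20; Loan B costs 60 × $283.95 + $130.00 = $17,167.00.
Loan A is cheaper by $17,167.00 − $16,534.20 = $632.80.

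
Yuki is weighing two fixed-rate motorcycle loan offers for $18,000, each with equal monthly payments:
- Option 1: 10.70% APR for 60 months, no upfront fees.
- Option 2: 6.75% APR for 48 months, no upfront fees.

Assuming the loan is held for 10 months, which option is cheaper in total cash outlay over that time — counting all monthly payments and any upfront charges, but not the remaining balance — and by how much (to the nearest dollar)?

Option 1 by $403

Option 1: monthly rate = 10.7%/12 = 0.0089167; payment = 18,000 × 0.0089167 / (1 − (1+0.0089167)^−60) = $388.68.
Option 2: at 6.75% the monthly rate is 0.0056250, so the payment is 18,000 × 0.0056250 / (1 − 1.0056250^−48) = $428.95.
Over 10 months: Option 1 costs 10 × $388.68 = $3,886.80; Option 2 costs 10 × $428.95 = $4,289.50.
Option 1 is cheaper by $4,289.50 − $3,886.80 = $402.70.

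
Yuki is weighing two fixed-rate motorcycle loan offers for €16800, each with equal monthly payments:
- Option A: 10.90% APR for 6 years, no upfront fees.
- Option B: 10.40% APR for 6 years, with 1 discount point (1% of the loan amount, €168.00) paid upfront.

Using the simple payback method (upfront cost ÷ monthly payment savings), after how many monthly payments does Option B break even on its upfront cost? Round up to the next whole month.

40 months

Option A: monthly rate = 10.9%/12 = 0.0090833; payment = 16,800 × 0.0090833 / (1 − (1+0.0090833)^−72) = €318.91.
Option B: at 10.40% the monthly rate is 0.0086667, so the payment is 16,800 × 0.0086667 / (1 − 1.0086667^−72) = €314.63.
Monthly savings = €318.91 − €314.63 = €4.28.
Break-even = €168.00 / €4.28 = 39.25 → 40 months.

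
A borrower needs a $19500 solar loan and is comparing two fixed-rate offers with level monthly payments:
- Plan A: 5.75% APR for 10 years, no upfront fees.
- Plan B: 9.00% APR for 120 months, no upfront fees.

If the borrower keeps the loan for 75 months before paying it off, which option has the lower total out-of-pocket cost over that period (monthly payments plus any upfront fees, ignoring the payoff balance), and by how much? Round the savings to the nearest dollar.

Plan A by $2,473

Plan A: at 5.75% the monthly rate is 0.0047917, so the payment is 19,500 × 0.0047917 / (1 − 1.0047917^−120) = $214.05.
Plan B: at 9.00% the monthly rate is 0.0075000, so the payment is 19,500 × 0.0075000 / (1 − 1.0075000^−120) = $247.02.
Over 75 months: Plan A costs 75 × $214.05 = $16,053.75; Plan B costs 75 × $247.02 = $18,526.50.
Plan A is cheaper by $18,526.50 − $16,053.75 = $2,472.75.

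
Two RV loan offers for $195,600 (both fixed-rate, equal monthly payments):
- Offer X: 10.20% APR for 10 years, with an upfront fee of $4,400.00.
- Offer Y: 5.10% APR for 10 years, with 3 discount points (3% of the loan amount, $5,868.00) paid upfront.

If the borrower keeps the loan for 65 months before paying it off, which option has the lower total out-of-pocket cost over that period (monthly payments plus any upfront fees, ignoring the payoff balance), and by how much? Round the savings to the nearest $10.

Offer Y by $32,490

Offer X: at 10.20% the monthly rate is 0.0085000, so the payment is 195,600 × 0.0085000 / (1 − 1.0085000^−120) = $2,606.58.
Offer Y: at 5.10% the monthly rate is 0.0042500, so the payment is 195,600 × 0.0042500 / (1 − 1.0042500^−120) = $2,084.22.
Over 65 months: Offer X costs 65 × $2,606.58 + $4,400.00 = $173,827.70; Offer Y costs 65 × $2,084.22 + $5,868.00 = $141,342.30.
Offer Y is cheaper by $173,827.70 − $141,342.30 = $32,485.40.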